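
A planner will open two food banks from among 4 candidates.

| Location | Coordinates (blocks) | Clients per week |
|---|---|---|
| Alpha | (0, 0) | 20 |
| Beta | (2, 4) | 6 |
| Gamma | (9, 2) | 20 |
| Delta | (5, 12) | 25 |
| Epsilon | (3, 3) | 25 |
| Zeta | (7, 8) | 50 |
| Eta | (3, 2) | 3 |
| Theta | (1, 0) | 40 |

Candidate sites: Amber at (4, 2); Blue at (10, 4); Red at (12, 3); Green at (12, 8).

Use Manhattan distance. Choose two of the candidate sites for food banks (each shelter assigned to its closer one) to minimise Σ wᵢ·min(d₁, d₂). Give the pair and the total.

{Amber, Green}, total 1022

Evaluate every pair (each demand assigned to the nearer of the two):
  {Amber, Green}: total = 1022
  {Amber, Blue}: total = 1082
  {Amber, Red}: total = 1202
  {Blue, Green}: total = 1660
  {Red, Green}: total = 1786
  {Blue, Red}: total = 1810
Best pair: {Amber, Green} with total 1022.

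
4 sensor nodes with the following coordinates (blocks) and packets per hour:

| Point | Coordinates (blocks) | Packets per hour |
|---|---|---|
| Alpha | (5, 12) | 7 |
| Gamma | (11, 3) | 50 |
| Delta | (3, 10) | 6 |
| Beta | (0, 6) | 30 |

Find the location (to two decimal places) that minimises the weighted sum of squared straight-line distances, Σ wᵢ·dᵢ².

(6.48, 5.10)

The minimiser of Σwᵢ‖p−pᵢ‖² is the weighted centroid p* = (Σwᵢpᵢ)/(Σwᵢ).
Σwᵢ = 93.
Σwᵢxᵢ = 7·5 + 50·11 + 6·3 + 30·0 = 603.
Σwᵢyᵢ = 7·12 + 50·3 + 6·10 + 30·6 = 474.
x* = 603/93 = 6.48, y* = 474/93 = 5.10.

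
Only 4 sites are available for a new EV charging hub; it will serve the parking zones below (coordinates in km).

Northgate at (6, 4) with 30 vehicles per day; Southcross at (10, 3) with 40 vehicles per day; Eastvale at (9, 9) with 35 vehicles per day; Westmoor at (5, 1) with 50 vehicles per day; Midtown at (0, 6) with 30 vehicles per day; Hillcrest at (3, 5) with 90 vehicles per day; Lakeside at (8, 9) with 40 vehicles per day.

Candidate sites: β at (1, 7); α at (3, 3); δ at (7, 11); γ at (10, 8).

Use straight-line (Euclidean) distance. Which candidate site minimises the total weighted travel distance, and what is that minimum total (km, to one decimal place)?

α, total 1433.0 km

Total weighted distance at each candidate:
  β (1, 7): total = 1806.2
  α (3, 3): total = 1433.0
  δ (7, 11): total = 2159.3
  γ (10, 8): total = 1930.1
Minimum is at α with total 1433.0 km.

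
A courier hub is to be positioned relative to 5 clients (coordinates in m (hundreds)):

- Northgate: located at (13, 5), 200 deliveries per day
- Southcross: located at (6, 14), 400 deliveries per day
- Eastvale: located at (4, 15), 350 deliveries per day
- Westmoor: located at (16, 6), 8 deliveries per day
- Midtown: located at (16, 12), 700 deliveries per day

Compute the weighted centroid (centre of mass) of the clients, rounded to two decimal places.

(10.69, 12.24)

The minimiser of Σwᵢ‖p−pᵢ‖² is the weighted centroid p* = (Σwᵢpᵢ)/(Σwᵢ).
Σwᵢ = 1658.
Σwᵢxᵢ = 200·13 + 400·6 + 350·4 + 8·16 + 700·16 = 17728.
Σwᵢyᵢ = 200·5 + 400·14 + 350·15 + 8·6 + 700·12 = 20298.
x* = 17728/1658 = 10.69, y* = 20298/1658 = 12.24.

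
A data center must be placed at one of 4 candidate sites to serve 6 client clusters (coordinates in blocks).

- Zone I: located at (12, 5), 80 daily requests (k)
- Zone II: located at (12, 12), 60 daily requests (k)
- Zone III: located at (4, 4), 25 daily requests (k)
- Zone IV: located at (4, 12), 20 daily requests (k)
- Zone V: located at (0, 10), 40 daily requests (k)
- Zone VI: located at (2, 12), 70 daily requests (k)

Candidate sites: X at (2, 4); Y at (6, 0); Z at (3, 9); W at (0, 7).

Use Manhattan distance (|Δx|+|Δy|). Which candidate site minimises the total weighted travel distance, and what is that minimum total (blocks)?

Total weighted distance at each candidate:
  X (2, 4): total = 3090
  Y (6, 0): total = 4150
  Z (3, 9): total = 2430
  W (0, 7): total = 3105
Minimum is at Z with total 2430 blocks.

Z, total 2430 blocks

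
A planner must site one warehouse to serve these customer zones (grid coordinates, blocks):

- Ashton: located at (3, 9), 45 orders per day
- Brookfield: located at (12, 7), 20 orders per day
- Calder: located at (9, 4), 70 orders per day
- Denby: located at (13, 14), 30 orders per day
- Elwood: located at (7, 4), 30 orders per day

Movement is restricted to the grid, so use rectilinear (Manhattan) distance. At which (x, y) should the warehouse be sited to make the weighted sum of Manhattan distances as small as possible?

(9, 4)

Manhattan distance separates: Σwᵢ(|x−xᵢ|+|y−yᵢ|) = Σwᵢ|x−xᵢ| + Σwᵢ|y−yᵢ|, so x and y are optimised independently as 1-D weighted medians.
Total weight W = 195; half = 97.5.
x-coordinate, sorted with cumulative weight:
  x=3 (Ashton, w=45) cum 45
  x=7 (Elwood, w=30) cum 75
  x=9 (Calder, w=70) cum 145  ← median
  x=12 (Brookfield, w=20) cum 165
  x=13 (Denby, w=30) cum 195
⇒ x* = 9
y-coordinate, sorted with cumulative weight:
  y=4 (Calder, w=70) cum 70
  y=4 (Elwood, w=30) cum 100  ← median
  y=7 (Brookfield, w=20) cum 120
  y=9 (Ashton, w=45) cum 165
  y=14 (Denby, w=30) cum 195
⇒ y* = 4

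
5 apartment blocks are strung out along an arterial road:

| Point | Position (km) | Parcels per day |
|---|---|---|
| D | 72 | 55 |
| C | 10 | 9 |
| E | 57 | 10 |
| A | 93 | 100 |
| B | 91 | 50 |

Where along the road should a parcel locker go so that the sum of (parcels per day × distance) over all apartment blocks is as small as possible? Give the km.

x = 91

For a sum of weighted absolute distances on a line, the optimum is the weighted median (not the mean). Total weight W = 224; half-weight = 112.
Sort by position and accumulate weight:
  km 10 (C, w=9) → cum 9
  km 57 (E, w=10) → cum 19
  km 72 (D, w=55) → cum 74
  km 91 (B, w=50) → cum 124  ≥ 112 → median here
  km 93 (A, w=100) → cum 224
Optimal location: km 91.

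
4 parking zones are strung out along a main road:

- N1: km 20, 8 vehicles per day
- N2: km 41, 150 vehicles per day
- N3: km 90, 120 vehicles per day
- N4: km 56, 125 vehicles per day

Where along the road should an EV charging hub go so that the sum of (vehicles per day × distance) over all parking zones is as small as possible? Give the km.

For a sum of weighted absolute distances on a line, the optimum is the weighted median (not the mean). Total weight W = 403; half-weight = 201.5.
Sort by position and accumulate weight:
  km 20 (N1, w=8) → cum 8
  km 41 (N2, w=150) → cum 158
  km 56 (N4, w=125) → cum 283  ≥ 201.5 → median here
  km 90 (N3, w=120) → cum 403
Optimal location: km 56.

x = 56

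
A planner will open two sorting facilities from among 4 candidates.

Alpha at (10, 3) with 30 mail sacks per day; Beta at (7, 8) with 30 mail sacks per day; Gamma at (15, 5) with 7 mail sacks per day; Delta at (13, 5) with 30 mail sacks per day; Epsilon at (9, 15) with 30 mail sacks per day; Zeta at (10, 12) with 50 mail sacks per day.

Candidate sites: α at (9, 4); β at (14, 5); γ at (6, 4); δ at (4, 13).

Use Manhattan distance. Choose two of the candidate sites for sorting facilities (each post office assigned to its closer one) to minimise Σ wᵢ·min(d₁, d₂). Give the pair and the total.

{α, δ}, total 999

Evaluate every pair (each demand assigned to the nearer of the two):
  {α, δ}: total = 999
  {β, δ}: total = 1017
  {α, β}: total = 1057
  {γ, δ}: total = 1170
  {α, γ}: total = 1189
  {β, γ}: total = 1307
Best pair: {α, δ} with total 999.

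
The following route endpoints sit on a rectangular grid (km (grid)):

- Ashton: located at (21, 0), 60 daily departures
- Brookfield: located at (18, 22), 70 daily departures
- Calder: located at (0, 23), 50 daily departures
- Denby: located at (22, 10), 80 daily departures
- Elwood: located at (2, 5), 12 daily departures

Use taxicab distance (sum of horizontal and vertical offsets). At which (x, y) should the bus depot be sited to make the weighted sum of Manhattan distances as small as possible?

Manhattan distance separates: Σwᵢ(|x−xᵢ|+|y−yᵢ|) = Σwᵢ|x−xᵢ| + Σwᵢ|y−yᵢ|, so x and y are optimised independently as 1-D weighted medians.
Total weight W = 272; half = 136.
x-coordinate, sorted with cumulative weight:
  x=0 (Calder, w=50) cum 50
  x=2 (Elwood, w=12) cum 62
  x=18 (Brookfield, w=70) cum 132
  x=21 (Ashton, w=60) cum 192  ← median
  x=22 (Denby, w=80) cum 272
⇒ x* = 21
y-coordinate, sorted with cumulative weight:
  y=0 (Ashton, w=60) cum 60
  y=5 (Elwood, w=12) cum 72
  y=10 (Denby, w=80) cum 152  ← median
  y=22 (Brookfield, w=70) cum 222
  y=23 (Calder, w=50) cum 272
⇒ y* = 10

(21, 10)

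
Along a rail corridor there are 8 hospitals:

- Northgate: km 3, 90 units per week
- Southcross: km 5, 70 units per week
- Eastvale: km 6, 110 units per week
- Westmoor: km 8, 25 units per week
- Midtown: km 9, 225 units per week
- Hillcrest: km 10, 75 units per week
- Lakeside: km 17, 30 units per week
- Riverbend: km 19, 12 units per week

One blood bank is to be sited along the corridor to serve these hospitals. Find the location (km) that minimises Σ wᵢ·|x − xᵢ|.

x = 9

For a sum of weighted absolute distances on a line, the optimum is the weighted median (not the mean). Total weight W = 637; half-weight = 318.5.
Sort by position and accumulate weight:
  km 3 (Northgate, w=90) → cum 90
  km 5 (Southcross, w=70) → cum 160
  km 6 (Eastvale, w=110) → cum 270
  km 8 (Westmoor, w=25) → cum 295
  km 9 (Midtown, w=225) → cum 520  ≥ 318.5 → median here
  km 10 (Hillcrest, w=75) → cum 595
  km 17 (Lakeside, w=30) → cum 625
  km 19 (Riverbend, w=12) → cum 637
Optimal location: km 9.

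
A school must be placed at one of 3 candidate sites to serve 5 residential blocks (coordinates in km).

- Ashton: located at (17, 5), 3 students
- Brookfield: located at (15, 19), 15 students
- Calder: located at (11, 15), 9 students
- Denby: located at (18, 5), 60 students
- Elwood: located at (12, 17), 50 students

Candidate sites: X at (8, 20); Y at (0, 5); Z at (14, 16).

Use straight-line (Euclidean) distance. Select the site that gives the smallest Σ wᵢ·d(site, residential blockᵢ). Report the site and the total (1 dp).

Z, total 924.2 km

Total weighted distance at each candidate:
  X (8, 20): total = 1542.7
  Y (0, 5): total = 2421.1
  Z (14, 16): total = 924.2
Minimum is at Z with total 924.2 km.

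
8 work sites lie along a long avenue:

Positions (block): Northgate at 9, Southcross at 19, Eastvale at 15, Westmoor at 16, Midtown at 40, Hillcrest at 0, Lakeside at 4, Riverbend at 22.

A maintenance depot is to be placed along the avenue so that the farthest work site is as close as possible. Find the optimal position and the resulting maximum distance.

The 1-center on a line is the midpoint of the two extreme points: leftmost at 0, rightmost at 40.
Optimal location = (0 + 40)/2 = 20; maximum distance = (40 − 0)/2 = 20.

location 20, max distance 20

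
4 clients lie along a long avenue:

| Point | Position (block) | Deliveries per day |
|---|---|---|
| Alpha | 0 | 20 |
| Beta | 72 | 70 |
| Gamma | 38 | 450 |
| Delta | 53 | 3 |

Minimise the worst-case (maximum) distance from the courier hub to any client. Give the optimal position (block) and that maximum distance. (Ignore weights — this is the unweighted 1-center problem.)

location 36, max distance 36

The 1-center on a line is the midpoint of the two extreme points: leftmost at 0, rightmost at 72.
Optimal location = (0 + 72)/2 = 36; maximum distance = (72 − 0)/2 = 36.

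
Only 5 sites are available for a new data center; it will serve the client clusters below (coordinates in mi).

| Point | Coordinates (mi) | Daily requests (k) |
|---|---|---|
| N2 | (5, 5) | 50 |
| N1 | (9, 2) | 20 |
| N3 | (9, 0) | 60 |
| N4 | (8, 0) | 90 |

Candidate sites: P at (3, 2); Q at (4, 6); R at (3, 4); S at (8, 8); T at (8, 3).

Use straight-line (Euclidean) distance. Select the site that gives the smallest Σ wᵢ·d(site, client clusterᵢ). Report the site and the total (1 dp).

T, total 668.3 mi

Total weighted distance at each candidate:
  P (3, 2): total = 1164.4
  Q (4, 6): total = 1316.4
  R (3, 4): total = 1247.2
  S (8, 8): total = 1537.5
  T (8, 3): total = 668.3
Minimum is at T with total 668.3 mi.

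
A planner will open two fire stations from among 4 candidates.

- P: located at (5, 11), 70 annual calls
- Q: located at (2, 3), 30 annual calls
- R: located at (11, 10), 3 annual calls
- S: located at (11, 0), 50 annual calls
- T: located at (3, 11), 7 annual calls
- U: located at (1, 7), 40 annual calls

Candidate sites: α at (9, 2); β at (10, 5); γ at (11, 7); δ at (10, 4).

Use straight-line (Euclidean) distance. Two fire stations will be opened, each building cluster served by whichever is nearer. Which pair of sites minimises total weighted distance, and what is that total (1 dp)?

{α, γ}, total 1307.3

Evaluate every pair (each demand assigned to the nearer of the two):
  {α, γ}: total = 1307.3
  {α, β}: total = 1348.9
  {γ, δ}: total = 1403.9
  {α, δ}: total = 1420.6
  {β, δ}: total = 1443.4
  {β, γ}: total = 1447.5
Best pair: {α, γ} with total 1307.3.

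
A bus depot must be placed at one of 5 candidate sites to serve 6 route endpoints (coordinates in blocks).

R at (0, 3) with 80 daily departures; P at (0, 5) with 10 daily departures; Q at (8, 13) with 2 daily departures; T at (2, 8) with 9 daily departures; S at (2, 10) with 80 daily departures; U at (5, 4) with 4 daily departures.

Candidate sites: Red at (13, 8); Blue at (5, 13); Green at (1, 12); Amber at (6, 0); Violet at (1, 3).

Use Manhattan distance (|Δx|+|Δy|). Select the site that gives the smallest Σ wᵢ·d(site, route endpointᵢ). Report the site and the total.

Total weighted distance at each candidate:
  Red (13, 8): total = 2807
  Blue (5, 13): total = 1924
  Green (1, 12): total = 1229
  Amber (6, 0): total = 2108
  Violet (1, 3): total = 858
Minimum is at Violet with total 858 blocks.

Violet, total 858 blocks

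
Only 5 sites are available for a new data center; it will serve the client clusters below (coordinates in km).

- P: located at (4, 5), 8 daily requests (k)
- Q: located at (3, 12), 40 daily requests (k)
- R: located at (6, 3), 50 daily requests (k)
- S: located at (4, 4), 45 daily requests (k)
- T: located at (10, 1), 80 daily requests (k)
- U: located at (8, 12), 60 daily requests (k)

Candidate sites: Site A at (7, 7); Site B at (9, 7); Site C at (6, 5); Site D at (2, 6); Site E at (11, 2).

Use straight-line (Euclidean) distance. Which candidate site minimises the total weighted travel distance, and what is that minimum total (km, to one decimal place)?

Site C, total 1410.6 km

Total weighted distance at each candidate:
  Site A (7, 7): total = 1524.6
  Site B (9, 7): total = 1660.4
  Site C (6, 5): total = 1410.6
  Site D (2, 6): total = 1902.3
  Site E (11, 2): total = 1895.3
Minimum is at Site C with total 1410.6 km.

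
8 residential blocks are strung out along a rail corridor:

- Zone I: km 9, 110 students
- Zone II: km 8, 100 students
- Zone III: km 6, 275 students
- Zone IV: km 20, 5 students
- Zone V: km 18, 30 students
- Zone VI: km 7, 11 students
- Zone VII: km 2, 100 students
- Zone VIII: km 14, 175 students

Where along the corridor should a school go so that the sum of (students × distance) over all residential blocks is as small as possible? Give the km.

For a sum of weighted absolute distances on a line, the optimum is the weighted median (not the mean). Total weight W = 806; half-weight = 403.
Sort by position and accumulate weight:
  km 2 (Zone VII, w=100) → cum 100
  km 6 (Zone III, w=275) → cum 375
  km 7 (Zone VI, w=11) → cum 386
  km 8 (Zone II, w=100) → cum 486  ≥ 403 → median here
  km 9 (Zone I, w=110) → cum 596
  km 14 (Zone VIII, w=175) → cum 771
  km 18 (Zone V, w=30) → cum 801
  km 20 (Zone IV, w=5) → cum 806
Optimal location: km 8.

x = 8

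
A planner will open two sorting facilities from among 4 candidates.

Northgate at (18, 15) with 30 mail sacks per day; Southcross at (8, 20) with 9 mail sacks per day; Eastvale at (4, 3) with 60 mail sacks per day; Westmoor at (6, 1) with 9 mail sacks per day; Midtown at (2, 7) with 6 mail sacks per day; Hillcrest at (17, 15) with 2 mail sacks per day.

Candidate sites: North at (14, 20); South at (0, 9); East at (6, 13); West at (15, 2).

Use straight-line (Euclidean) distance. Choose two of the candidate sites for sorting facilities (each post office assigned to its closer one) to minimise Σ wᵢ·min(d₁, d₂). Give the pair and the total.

Evaluate every pair (each demand assigned to the nearer of the two):
  {North, South}: total = 797.4
  {South, East}: total = 992.5
  {North, East}: total = 1020.9
  {South, West}: total = 1080.1
  {North, West}: total = 1085.5
  {East, West}: total = 1189.5
Best pair: {North, South} with total 797.4.

{North, South}, total 797.4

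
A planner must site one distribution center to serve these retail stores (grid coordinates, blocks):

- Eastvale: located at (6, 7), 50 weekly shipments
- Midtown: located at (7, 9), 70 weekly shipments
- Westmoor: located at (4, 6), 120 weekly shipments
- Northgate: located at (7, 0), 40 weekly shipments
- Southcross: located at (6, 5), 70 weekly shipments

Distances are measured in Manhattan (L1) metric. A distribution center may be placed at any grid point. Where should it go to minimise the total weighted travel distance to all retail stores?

(6, 6)

Manhattan distance separates: Σwᵢ(|x−xᵢ|+|y−yᵢ|) = Σwᵢ|x−xᵢ| + Σwᵢ|y−yᵢ|, so x and y are optimised independently as 1-D weighted medians.
Total weight W = 350; half = 175.
x-coordinate, sorted with cumulative weight:
  x=4 (Westmoor, w=120) cum 120
  x=6 (Eastvale, w=50) cum 170
  x=6 (Southcross, w=70) cum 240  ← median
  x=7 (Midtown, w=70) cum 310
  x=7 (Northgate, w=40) cum 350
⇒ x* = 6
y-coordinate, sorted with cumulative weight:
  y=0 (Northgate, w=40) cum 40
  y=5 (Southcross, w=70) cum 110
  y=6 (Westmoor, w=120) cum 230  ← median
  y=7 (Eastvale, w=50) cum 280
  y=9 (Midtown, w=70) cum 350
⇒ y* = 6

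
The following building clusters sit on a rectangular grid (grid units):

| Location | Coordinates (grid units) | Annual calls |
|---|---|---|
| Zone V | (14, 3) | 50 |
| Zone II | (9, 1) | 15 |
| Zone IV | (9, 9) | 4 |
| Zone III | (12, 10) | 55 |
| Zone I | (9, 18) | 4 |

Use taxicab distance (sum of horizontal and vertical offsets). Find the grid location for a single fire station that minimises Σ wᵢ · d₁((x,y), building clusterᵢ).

Manhattan distance separates: Σwᵢ(|x−xᵢ|+|y−yᵢ|) = Σwᵢ|x−xᵢ| + Σwᵢ|y−yᵢ|, so x and y are optimised independently as 1-D weighted medians.
Total weight W = 128; half = 64.
x-coordinate, sorted with cumulative weight:
  x=9 (Zone II, w=15) cum 15
  x=9 (Zone IV, w=4) cum 19
  x=9 (Zone I, w=4) cum 23
  x=12 (Zone III, w=55) cum 78  ← median
  x=14 (Zone V, w=50) cum 128
⇒ x* = 12
y-coordinate, sorted with cumulative weight:
  y=1 (Zone II, w=15) cum 15
  y=3 (Zone V, w=50) cum 65  ← median
  y=9 (Zone IV, w=4) cum 69
  y=10 (Zone III, w=55) cum 124
  y=18 (Zone I, w=4) cum 128
⇒ y* = 3

(12, 3)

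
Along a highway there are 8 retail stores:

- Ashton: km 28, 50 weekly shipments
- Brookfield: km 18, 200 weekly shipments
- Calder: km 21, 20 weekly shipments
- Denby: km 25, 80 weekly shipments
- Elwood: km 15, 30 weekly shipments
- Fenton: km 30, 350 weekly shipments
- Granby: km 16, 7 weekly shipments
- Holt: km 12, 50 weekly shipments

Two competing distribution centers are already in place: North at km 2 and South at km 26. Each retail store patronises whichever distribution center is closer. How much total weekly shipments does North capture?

50

The indifferent point is the midpoint (2+26)/2 = 14; retail stores left of it (closer to North at 2) go to North, those right go to South.
  Holt at 12 (w=50) → North
  Elwood at 15 (w=30) → South
  Granby at 16 (w=7) → South
  Brookfield at 18 (w=200) → South
  Calder at 21 (w=20) → South
  Denby at 25 (w=80) → South
  Ashton at 28 (w=50) → South
  Fenton at 30 (w=350) → South
North captures 50; South captures 737.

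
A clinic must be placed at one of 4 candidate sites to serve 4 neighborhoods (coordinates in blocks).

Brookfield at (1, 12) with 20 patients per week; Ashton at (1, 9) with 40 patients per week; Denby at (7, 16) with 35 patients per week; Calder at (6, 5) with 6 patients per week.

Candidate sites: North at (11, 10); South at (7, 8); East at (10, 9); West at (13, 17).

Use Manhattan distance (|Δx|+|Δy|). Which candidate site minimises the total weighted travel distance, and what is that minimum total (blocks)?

Total weighted distance at each candidate:
  North (11, 10): total = 1090
  South (7, 8): total = 784
  East (10, 9): total = 998
  West (13, 17): total = 1499
Minimum is at South with total 784 blocks.

South, total 784 blocks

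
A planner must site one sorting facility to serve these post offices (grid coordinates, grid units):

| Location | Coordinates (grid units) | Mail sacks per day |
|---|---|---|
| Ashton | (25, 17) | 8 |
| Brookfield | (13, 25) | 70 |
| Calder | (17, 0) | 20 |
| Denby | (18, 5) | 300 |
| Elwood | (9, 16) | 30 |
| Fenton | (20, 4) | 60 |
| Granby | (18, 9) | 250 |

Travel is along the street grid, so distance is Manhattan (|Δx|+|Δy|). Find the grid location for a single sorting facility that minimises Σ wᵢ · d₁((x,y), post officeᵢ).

Manhattan distance separates: Σwᵢ(|x−xᵢ|+|y−yᵢ|) = Σwᵢ|x−xᵢ| + Σwᵢ|y−yᵢ|, so x and y are optimised independently as 1-D weighted medians.
Total weight W = 738; half = 369.
x-coordinate, sorted with cumulative weight:
  x=9 (Elwood, w=30) cum 30
  x=13 (Brookfield, w=70) cum 100
  x=17 (Calder, w=20) cum 120
  x=18 (Denby, w=300) cum 420  ← median
  x=18 (Granby, w=250) cum 670
  x=20 (Fenton, w=60) cum 730
  x=25 (Ashton, w=8) cum 738
⇒ x* = 18
y-coordinate, sorted with cumulative weight:
  y=0 (Calder, w=20) cum 20
  y=4 (Fenton, w=60) cum 80
  y=5 (Denby, w=300) cum 380  ← median
  y=9 (Granby, w=250) cum 630
  y=16 (Elwood, w=30) cum 660
  y=17 (Ashton, w=8) cum 668
  y=25 (Brookfield, w=70) cum 738
⇒ y* = 5

(18, 5)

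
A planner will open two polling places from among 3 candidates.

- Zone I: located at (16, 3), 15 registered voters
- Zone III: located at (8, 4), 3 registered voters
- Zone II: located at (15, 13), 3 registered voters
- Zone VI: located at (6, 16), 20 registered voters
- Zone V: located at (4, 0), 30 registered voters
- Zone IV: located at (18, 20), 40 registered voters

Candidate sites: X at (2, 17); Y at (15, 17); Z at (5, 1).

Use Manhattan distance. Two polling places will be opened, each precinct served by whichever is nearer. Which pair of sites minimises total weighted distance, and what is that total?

Evaluate every pair (each demand assigned to the nearer of the two):
  {Y, Z}: total = 725
  {X, Z}: total = 1184
  {X, Y}: total = 1204
Best pair: {Y, Z} with total 725.

{Y, Z}, total 725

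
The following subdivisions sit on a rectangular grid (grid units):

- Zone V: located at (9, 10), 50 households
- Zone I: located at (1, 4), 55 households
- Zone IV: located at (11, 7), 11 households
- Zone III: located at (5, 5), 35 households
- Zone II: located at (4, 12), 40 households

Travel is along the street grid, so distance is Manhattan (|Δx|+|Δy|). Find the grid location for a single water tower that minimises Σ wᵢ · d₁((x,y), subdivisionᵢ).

(5, 7)

Manhattan distance separates: Σwᵢ(|x−xᵢ|+|y−yᵢ|) = Σwᵢ|x−xᵢ| + Σwᵢ|y−yᵢ|, so x and y are optimised independently as 1-D weighted medians.
Total weight W = 191; half = 95.5.
x-coordinate, sorted with cumulative weight:
  x=1 (Zone I, w=55) cum 55
  x=4 (Zone II, w=40) cum 95
  x=5 (Zone III, w=35) cum 130  ← median
  x=9 (Zone V, w=50) cum 180
  x=11 (Zone IV, w=11) cum 191
⇒ x* = 5
y-coordinate, sorted with cumulative weight:
  y=4 (Zone I, w=55) cum 55
  y=5 (Zone III, w=35) cum 90
  y=7 (Zone IV, w=11) cum 101  ← median
  y=10 (Zone V, w=50) cum 151
  y=12 (Zone II, w=40) cum 191
⇒ y* = 7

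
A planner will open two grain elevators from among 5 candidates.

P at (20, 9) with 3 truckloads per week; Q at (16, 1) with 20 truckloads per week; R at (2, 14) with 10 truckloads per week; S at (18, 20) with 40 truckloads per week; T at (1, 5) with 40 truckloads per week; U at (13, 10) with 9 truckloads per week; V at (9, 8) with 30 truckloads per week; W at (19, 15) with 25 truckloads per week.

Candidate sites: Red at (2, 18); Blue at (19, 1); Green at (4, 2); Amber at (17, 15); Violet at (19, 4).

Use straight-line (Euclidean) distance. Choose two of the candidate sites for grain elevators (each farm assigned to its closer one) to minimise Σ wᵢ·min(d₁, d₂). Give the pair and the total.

{Green, Amber}, total 1098.2

Evaluate every pair (each demand assigned to the nearer of the two):
  {Green, Amber}: total = 1098.2
  {Red, Amber}: total = 1492.9
  {Blue, Amber}: total = 1598.5
  {Amber, Violet}: total = 1602.1
  {Green, Violet}: total = 1618.4
  {Blue, Green}: total = 1818.3
  {Red, Green}: total = 1922.2
  {Red, Violet}: total = 1977.4
  {Red, Blue}: total = 2104.3
  {Blue, Violet}: total = 2309.4
Best pair: {Green, Amber} with total 1098.2.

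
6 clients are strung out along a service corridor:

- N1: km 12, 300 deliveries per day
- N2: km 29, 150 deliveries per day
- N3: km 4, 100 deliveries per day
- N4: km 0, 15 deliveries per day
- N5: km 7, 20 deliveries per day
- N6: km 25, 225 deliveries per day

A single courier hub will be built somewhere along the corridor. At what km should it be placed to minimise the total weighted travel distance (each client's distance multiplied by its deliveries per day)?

x = 12

For a sum of weighted absolute distances on a line, the optimum is the weighted median (not the mean). Total weight W = 810; half-weight = 405.
Sort by position and accumulate weight:
  km 0 (N4, w=15) → cum 15
  km 4 (N3, w=100) → cum 115
  km 7 (N5, w=20) → cum 135
  km 12 (N1, w=300) → cum 435  ≥ 405 → median here
  km 25 (N6, w=225) → cum 660
  km 29 (N2, w=150) → cum 810
Optimal location: km 12.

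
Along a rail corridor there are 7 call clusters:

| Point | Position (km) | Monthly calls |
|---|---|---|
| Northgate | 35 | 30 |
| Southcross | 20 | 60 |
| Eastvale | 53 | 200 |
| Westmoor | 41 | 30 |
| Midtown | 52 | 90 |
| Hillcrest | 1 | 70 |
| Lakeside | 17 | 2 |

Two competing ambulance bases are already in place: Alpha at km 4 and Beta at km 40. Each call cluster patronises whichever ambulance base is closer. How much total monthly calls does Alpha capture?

132

The indifferent point is the midpoint (4+40)/2 = 22; call clusters left of it (closer to Alpha at 4) go to Alpha, those right go to Beta.
  Hillcrest at 1 (w=70) → Alpha
  Lakeside at 17 (w=2) → Alpha
  Southcross at 20 (w=60) → Alpha
  Northgate at 35 (w=30) → Beta
  Westmoor at 41 (w=30) → Beta
  Midtown at 52 (w=90) → Beta
  Eastvale at 53 (w=200) → Beta
Alpha captures 132; Beta captures 350.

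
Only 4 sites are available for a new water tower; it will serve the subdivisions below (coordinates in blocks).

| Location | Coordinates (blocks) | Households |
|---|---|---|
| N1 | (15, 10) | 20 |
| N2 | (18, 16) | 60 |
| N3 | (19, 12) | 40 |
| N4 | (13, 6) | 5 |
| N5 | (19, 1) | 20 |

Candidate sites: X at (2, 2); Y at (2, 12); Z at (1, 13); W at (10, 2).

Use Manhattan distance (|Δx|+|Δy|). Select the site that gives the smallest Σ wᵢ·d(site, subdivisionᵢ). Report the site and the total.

Total weighted distance at each candidate:
  X (2, 2): total = 3735
  Y (2, 12): total = 2825
  Z (1, 13): total = 2995
  W (10, 2): total = 2575
Minimum is at W with total 2575 blocks.

W, total 2575 blocks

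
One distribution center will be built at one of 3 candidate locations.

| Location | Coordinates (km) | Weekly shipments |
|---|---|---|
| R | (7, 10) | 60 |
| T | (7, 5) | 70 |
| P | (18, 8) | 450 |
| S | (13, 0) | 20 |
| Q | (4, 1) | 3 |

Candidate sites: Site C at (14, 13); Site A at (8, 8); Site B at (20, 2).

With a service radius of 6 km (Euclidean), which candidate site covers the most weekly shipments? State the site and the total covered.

Coverage radius r = 6 km; a point is covered iff (Δx)²+(Δy)² ≤ 6² = 36.
  Site C (14, 13): covers {none} → 0
  Site A (8, 8): covers {R, T} → 130
  Site B (20, 2): covers {none} → 0
Maximum coverage at Site A: 130 weekly shipments.

Site A, covering 130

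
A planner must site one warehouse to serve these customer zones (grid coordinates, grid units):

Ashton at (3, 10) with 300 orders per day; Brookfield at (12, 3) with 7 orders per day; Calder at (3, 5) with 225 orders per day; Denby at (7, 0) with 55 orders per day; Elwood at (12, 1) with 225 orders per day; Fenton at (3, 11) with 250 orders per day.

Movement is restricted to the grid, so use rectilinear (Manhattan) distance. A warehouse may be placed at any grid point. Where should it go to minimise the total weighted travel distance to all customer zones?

(3, 10)

Manhattan distance separates: Σwᵢ(|x−xᵢ|+|y−yᵢ|) = Σwᵢ|x−xᵢ| + Σwᵢ|y−yᵢ|, so x and y are optimised independently as 1-D weighted medians.
Total weight W = 1062; half = 531.
x-coordinate, sorted with cumulative weight:
  x=3 (Ashton, w=300) cum 300
  x=3 (Calder, w=225) cum 525
  x=3 (Fenton, w=250) cum 775  ← median
  x=7 (Denby, w=55) cum 830
  x=12 (Brookfield, w=7) cum 837
  x=12 (Elwood, w=225) cum 1062
⇒ x* = 3
y-coordinate, sorted with cumulative weight:
  y=0 (Denby, w=55) cum 55
  y=1 (Elwood, w=225) cum 280
  y=3 (Brookfield, w=7) cum 287
  y=5 (Calder, w=225) cum 512
  y=10 (Ashton, w=300) cum 812  ← median
  y=11 (Fenton, w=250) cum 1062
⇒ y* = 10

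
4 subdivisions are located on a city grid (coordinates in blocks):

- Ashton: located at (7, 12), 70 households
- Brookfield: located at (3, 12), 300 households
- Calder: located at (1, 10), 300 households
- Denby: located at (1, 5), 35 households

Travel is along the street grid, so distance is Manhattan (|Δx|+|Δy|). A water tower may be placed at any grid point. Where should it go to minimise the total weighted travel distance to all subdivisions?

Manhattan distance separates: Σwᵢ(|x−xᵢ|+|y−yᵢ|) = Σwᵢ|x−xᵢ| + Σwᵢ|y−yᵢ|, so x and y are optimised independently as 1-D weighted medians.
Total weight W = 705; half = 352.5.
x-coordinate, sorted with cumulative weight:
  x=1 (Calder, w=300) cum 300
  x=1 (Denby, w=35) cum 335
  x=3 (Brookfield, w=300) cum 635  ← median
  x=7 (Ashton, w=70) cum 705
⇒ x* = 3
y-coordinate, sorted with cumulative weight:
  y=5 (Denby, w=35) cum 35
  y=10 (Calder, w=300) cum 335
  y=12 (Ashton, w=70) cum 405  ← median
  y=12 (Brookfield, w=300) cum 705
⇒ y* = 12

(3, 12)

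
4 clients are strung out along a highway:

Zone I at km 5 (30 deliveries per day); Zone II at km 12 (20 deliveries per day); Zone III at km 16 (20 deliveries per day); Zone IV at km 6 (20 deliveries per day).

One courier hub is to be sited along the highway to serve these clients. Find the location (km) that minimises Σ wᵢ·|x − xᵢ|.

x = 6

For a sum of weighted absolute distances on a line, the optimum is the weighted median (not the mean). Total weight W = 90; half-weight = 45.
Sort by position and accumulate weight:
  km 5 (Zone I, w=30) → cum 30
  km 6 (Zone IV, w=20) → cum 50  ≥ 45 → median here
  km 12 (Zone II, w=20) → cum 70
  km 16 (Zone III, w=20) → cum 90
Optimal location: km 6.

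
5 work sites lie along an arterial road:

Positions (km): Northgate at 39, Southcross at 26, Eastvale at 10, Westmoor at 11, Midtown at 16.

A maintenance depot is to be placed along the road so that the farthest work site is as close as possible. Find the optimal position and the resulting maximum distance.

location 24.5, max distance 14.5

The 1-center on a line is the midpoint of the two extreme points: leftmost at 10, rightmost at 39.
Optimal location = (10 + 39)/2 = 24.5; maximum distance = (39 − 10)/2 = 14.5.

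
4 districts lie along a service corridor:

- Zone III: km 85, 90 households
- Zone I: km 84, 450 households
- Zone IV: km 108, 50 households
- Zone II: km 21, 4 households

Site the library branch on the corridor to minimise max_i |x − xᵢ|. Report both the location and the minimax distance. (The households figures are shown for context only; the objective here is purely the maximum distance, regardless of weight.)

location 64.5, max distance 43.5

The 1-center on a line is the midpoint of the two extreme points: leftmost at 21, rightmost at 108.
Optimal location = (21 + 108)/2 = 64.5; maximum distance = (108 − 21)/2 = 43.5.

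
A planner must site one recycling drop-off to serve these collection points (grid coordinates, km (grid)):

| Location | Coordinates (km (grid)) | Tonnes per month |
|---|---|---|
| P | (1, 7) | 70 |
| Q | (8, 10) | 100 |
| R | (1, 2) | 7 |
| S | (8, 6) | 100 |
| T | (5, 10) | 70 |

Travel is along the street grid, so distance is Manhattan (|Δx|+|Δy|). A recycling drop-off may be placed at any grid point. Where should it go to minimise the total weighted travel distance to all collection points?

(8, 7)

Manhattan distance separates: Σwᵢ(|x−xᵢ|+|y−yᵢ|) = Σwᵢ|x−xᵢ| + Σwᵢ|y−yᵢ|, so x and y are optimised independently as 1-D weighted medians.
Total weight W = 347; half = 173.5.
x-coordinate, sorted with cumulative weight:
  x=1 (P, w=70) cum 70
  x=1 (R, w=7) cum 77
  x=5 (T, w=70) cum 147
  x=8 (Q, w=100) cum 247  ← median
  x=8 (S, w=100) cum 347
⇒ x* = 8
y-coordinate, sorted with cumulative weight:
  y=2 (R, w=7) cum 7
  y=6 (S, w=100) cum 107
  y=7 (P, w=70) cum 177  ← median
  y=10 (Q, w=100) cum 277
  y=10 (T, w=70) cum 347
⇒ y* = 7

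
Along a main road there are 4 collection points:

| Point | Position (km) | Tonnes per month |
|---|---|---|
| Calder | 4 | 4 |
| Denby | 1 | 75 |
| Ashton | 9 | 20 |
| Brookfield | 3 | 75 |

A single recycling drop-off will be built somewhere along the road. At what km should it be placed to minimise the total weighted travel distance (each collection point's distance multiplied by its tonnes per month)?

For a sum of weighted absolute distances on a line, the optimum is the weighted median (not the mean). Total weight W = 174; half-weight = 87.
Sort by position and accumulate weight:
  km 1 (Denby, w=75) → cum 75
  km 3 (Brookfield, w=75) → cum 150  ≥ 87 → median here
  km 4 (Calder, w=4) → cum 154
  km 9 (Ashton, w=20) → cum 174
Optimal location: km 3.

x = 3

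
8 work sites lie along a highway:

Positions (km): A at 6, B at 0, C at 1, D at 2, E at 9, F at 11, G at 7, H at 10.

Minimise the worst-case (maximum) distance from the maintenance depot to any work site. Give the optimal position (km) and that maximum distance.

The 1-center on a line is the midpoint of the two extreme points: leftmost at 0, rightmost at 11.
Optimal location = (0 + 11)/2 = 5.5; maximum distance = (11 − 0)/2 = 5.5.

location 5.5, max distance 5.5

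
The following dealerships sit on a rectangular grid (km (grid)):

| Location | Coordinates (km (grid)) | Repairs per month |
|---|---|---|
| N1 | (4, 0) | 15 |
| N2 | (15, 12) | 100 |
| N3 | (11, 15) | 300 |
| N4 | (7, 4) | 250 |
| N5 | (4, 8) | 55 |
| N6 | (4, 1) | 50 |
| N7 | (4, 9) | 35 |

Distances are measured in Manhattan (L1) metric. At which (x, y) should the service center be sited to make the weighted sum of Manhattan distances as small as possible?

Manhattan distance separates: Σwᵢ(|x−xᵢ|+|y−yᵢ|) = Σwᵢ|x−xᵢ| + Σwᵢ|y−yᵢ|, so x and y are optimised independently as 1-D weighted medians.
Total weight W = 805; half = 402.5.
x-coordinate, sorted with cumulative weight:
  x=4 (N1, w=15) cum 15
  x=4 (N5, w=55) cum 70
  x=4 (N6, w=50) cum 120
  x=4 (N7, w=35) cum 155
  x=7 (N4, w=250) cum 405  ← median
  x=11 (N3, w=300) cum 705
  x=15 (N2, w=100) cum 805
⇒ x* = 7
y-coordinate, sorted with cumulative weight:
  y=0 (N1, w=15) cum 15
  y=1 (N6, w=50) cum 65
  y=4 (N4, w=250) cum 315
  y=8 (N5, w=55) cum 370
  y=9 (N7, w=35) cum 405  ← median
  y=12 (N2, w=100) cum 505
  y=15 (N3, w=300) cum 805
⇒ y* = 9

(7, 9)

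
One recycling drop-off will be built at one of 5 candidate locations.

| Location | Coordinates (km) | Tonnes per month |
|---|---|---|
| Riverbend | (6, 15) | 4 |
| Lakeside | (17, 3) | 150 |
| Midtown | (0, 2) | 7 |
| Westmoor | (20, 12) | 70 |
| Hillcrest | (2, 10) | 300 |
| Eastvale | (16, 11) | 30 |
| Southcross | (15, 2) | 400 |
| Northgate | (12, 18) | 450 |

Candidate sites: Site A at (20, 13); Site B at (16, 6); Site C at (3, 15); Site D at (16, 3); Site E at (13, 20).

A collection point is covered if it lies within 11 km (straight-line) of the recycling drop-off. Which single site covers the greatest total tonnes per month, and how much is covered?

Site C, covering 754

Coverage radius r = 11 km; a point is covered iff (Δx)²+(Δy)² ≤ 11² = 121.
  Site A (20, 13): covers {Lakeside, Westmoor, Eastvale, Northgate} → 700
  Site B (16, 6): covers {Lakeside, Westmoor, Eastvale, Southcross} → 650
  Site C (3, 15): covers {Riverbend, Hillcrest, Northgate} → 754
  Site D (16, 3): covers {Lakeside, Westmoor, Eastvale, Southcross} → 650
  Site E (13, 20): covers {Riverbend, Westmoor, Eastvale, Northgate} → 554
Maximum coverage at Site C: 754 tonnes per month.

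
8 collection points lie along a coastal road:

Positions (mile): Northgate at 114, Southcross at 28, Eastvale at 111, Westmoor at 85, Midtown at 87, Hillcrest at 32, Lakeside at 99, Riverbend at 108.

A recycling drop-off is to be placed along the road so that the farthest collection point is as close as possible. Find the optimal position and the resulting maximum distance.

The 1-center on a line is the midpoint of the two extreme points: leftmost at 28, rightmost at 114.
Optimal location = (28 + 114)/2 = 71; maximum distance = (114 − 28)/2 = 43.

location 71, max distance 43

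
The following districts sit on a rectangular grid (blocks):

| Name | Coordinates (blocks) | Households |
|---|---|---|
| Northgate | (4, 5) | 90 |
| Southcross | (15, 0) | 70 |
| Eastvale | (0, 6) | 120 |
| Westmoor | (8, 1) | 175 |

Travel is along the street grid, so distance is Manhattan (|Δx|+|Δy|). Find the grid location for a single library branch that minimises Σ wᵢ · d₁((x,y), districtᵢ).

(8, 1)

Manhattan distance separates: Σwᵢ(|x−xᵢ|+|y−yᵢ|) = Σwᵢ|x−xᵢ| + Σwᵢ|y−yᵢ|, so x and y are optimised independently as 1-D weighted medians.
Total weight W = 455; half = 227.5.
x-coordinate, sorted with cumulative weight:
  x=0 (Eastvale, w=120) cum 120
  x=4 (Northgate, w=90) cum 210
  x=8 (Westmoor, w=175) cum 385  ← median
  x=15 (Southcross, w=70) cum 455
⇒ x* = 8
y-coordinate, sorted with cumulative weight:
  y=0 (Southcross, w=70) cum 70
  y=1 (Westmoor, w=175) cum 245  ← median
  y=5 (Northgate, w=90) cum 335
  y=6 (Eastvale, w=120) cum 455
⇒ y* = 1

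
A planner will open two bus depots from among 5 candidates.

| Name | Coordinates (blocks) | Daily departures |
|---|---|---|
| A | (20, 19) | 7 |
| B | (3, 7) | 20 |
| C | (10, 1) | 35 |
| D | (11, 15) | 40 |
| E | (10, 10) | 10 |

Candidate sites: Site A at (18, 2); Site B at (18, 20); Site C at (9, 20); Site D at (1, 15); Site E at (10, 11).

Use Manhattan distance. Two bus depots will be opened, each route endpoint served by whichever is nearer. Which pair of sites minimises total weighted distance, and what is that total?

{Site B, Site E}, total 801

Evaluate every pair (each demand assigned to the nearer of the two):
  {Site B, Site E}: total = 801
  {Site C, Site E}: total = 864
  {Site A, Site E}: total = 871
  {Site D, Site E}: total = 886
  {Site A, Site C}: total = 1169
  {Site A, Site D}: total = 1188
  {Site C, Site D}: total = 1374
  {Site A, Site B}: total = 1376
  {Site B, Site C}: total = 1491
  {Site B, Site D}: total = 1566
Best pair: {Site B, Site E} with total 801.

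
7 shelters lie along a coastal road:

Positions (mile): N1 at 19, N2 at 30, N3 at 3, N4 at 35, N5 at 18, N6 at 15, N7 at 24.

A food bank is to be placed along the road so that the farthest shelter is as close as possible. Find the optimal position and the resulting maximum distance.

location 19, max distance 16

The 1-center on a line is the midpoint of the two extreme points: leftmost at 3, rightmost at 35.
Optimal location = (3 + 35)/2 = 19; maximum distance = (35 − 3)/2 = 16.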